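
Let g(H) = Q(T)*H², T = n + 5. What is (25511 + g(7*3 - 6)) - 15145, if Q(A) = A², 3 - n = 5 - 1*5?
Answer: 24766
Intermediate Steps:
n = 3 (n = 3 - (5 - 1*5) = 3 - (5 - 5) = 3 - 1*0 = 3 + 0 = 3)
T = 8 (T = 3 + 5 = 8)
g(H) = 64*H² (g(H) = 8²*H² = 64*H²)
(25511 + g(7*3 - 6)) - 15145 = (25511 + 64*(7*3 - 6)²) - 15145 = (25511 + 64*(21 - 6)²) - 15145 = (25511 + 64*15²) - 15145 = (25511 + 64*225) - 15145 = (25511 + 14400) - 15145 = 39911 - 15145 = 24766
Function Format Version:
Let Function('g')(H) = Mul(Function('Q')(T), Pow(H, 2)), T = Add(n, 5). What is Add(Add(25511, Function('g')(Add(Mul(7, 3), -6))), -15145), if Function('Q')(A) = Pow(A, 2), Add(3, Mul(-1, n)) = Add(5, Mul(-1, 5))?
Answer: 24766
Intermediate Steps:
n = 3 (n = Add(3, Mul(-1, Add(5, Mul(-1, 5)))) = Add(3, Mul(-1, Add(5, -5))) = Add(3, Mul(-1, 0)) = Add(3, 0) = 3)
T = 8 (T = Add(3, 5) = 8)
Function('g')(H) = Mul(64, Pow(H, 2)) (Function('g')(H) = Mul(Pow(8, 2), Pow(H, 2)) = Mul(64, Pow(H, 2)))
Add(Add(25511, Function('g')(Add(Mul(7, 3), -6))), -15145) = Add(Add(25511, Mul(64, Pow(Add(Mul(7, 3), -6), 2))), -15145) = Add(Add(25511, Mul(64, Pow(Add(21, -6), 2))), -15145) = Add(Add(25511, Mul(64, Pow(15, 2))), -15145) = Add(Add(25511, Mul(64, 225)), -15145) = Add(Add(25511, 14400), -15145) = Add(39911, -15145) = 24766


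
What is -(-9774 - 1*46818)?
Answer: 56592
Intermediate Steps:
-(-9774 - 1*46818) = -(-9774 - 46818) = -1*(-56592) = 56592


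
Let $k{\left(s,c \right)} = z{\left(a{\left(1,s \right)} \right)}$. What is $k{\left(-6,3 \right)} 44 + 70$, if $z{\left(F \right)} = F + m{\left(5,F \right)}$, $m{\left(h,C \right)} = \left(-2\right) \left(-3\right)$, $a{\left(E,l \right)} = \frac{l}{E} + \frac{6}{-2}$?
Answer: $-62$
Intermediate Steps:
$a{\left(E,l \right)} = -3 + \frac{l}{E}$ ($a{\left(E,l \right)} = \frac{l}{E} + 6 \left(- \frac{1}{2}\right) = \frac{l}{E} - 3 = -3 + \frac{l}{E}$)
$m{\left(h,C \right)} = 6$
$z{\left(F \right)} = 6 + F$ ($z{\left(F \right)} = F + 6 = 6 + F$)
$k{\left(s,c \right)} = 3 + s$ ($k{\left(s,c \right)} = 6 + \left(-3 + \frac{s}{1}\right) = 6 + \left(-3 + s 1\right) = 6 + \left(-3 + s\right) = 3 + s$)
$k{\left(-6,3 \right)} 44 + 70 = \left(3 - 6\right) 44 + 70 = \left(-3\right) 44 + 70 = -132 + 70 = -62$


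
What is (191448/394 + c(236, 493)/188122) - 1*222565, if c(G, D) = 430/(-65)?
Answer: -53496681408204/240890221 ≈ -2.2208e+5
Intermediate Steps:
c(G, D) = -86/13 (c(G, D) = 430*(-1/65) = -86/13)
(191448/394 + c(236, 493)/188122) - 1*222565 = (191448/394 - 86/13/188122) - 1*222565 = (191448*(1/394) - 86/13*1/188122) - 222565 = (95724/197 - 43/1222793) - 222565 = 117050628661/240890221 - 222565 = -53496681408204/240890221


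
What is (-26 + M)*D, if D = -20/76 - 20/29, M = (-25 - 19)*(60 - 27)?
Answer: 775950/551 ≈ 1408.3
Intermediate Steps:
M = -1452 (M = -44*33 = -1452)
D = -525/551 (D = -20*1/76 - 20*1/29 = -5/19 - 20/29 = -525/551 ≈ -0.95281)
(-26 + M)*D = (-26 - 1452)*(-525/551) = -1478*(-525/551) = 775950/551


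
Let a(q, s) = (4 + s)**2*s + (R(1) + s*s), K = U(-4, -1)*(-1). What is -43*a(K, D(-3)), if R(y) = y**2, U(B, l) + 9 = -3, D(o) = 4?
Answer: -11739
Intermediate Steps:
U(B, l) = -12 (U(B, l) = -9 - 3 = -12)
K = 12 (K = -12*(-1) = 12)
a(q, s) = 1 + s**2 + s*(4 + s)**2 (a(q, s) = (4 + s)**2*s + (1**2 + s*s) = s*(4 + s)**2 + (1 + s**2) = 1 + s**2 + s*(4 + s)**2)
-43*a(K, D(-3)) = -43*(1 + 4**2 + 4*(4 + 4)**2) = -43*(1 + 16 + 4*8**2) = -43*(1 + 16 + 4*64) = -43*(1 + 16 + 256) = -43*273 = -11739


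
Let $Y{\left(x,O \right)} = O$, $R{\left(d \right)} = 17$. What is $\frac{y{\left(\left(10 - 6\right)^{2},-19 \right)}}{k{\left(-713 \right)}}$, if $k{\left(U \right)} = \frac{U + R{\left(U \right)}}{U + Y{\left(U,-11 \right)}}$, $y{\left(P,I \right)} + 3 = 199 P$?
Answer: $\frac{575761}{174} \approx 3309.0$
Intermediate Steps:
$y{\left(P,I \right)} = -3 + 199 P$
$k{\left(U \right)} = \frac{17 + U}{-11 + U}$ ($k{\left(U \right)} = \frac{U + 17}{U - 11} = \frac{17 + U}{-11 + U}$)
$\frac{y{\left(\left(10 - 6\right)^{2},-19 \right)}}{k{\left(-713 \right)}} = \frac{-3 + 199 \left(10 - 6\right)^{2}}{\frac{1}{-11 - 713} \left(17 - 713\right)} = \frac{-3 + 199 \cdot 4^{2}}{\frac{1}{-724} \left(-696\right)} = \frac{-3 + 199 \cdot 16}{\left(- \frac{1}{724}\right) \left(-696\right)} = \frac{-3 + 3184}{\frac{174}{181}} = 3181 \cdot \frac{181}{174} = \frac{575761}{174}$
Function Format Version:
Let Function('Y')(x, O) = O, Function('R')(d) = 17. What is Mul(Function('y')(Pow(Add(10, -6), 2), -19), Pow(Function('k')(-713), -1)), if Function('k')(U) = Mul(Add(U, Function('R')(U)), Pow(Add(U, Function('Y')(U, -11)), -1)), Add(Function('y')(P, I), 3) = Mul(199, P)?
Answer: Rational(575761, 174) ≈ 3309.0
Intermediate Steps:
Function('y')(P, I) = Add(-3, Mul(199, P))
Function('k')(U) = Mul(Pow(Add(-11, U), -1), Add(17, U)) (Function('k')(U) = Mul(Add(U, 17), Pow(Add(U, -11), -1)) = Mul(Add(17, U), Pow(Add(-11, U), -1)) = Mul(Pow(Add(-11, U), -1), Add(17, U)))
Mul(Function('y')(Pow(Add(10, -6), 2), -19), Pow(Function('k')(-713), -1)) = Mul(Add(-3, Mul(199, Pow(Add(10, -6), 2))), Pow(Mul(Pow(Add(-11, -713), -1), Add(17, -713)), -1)) = Mul(Add(-3, Mul(199, Pow(4, 2))), Pow(Mul(Pow(-724, -1), -696), -1)) = Mul(Add(-3, Mul(199, 16)), Pow(Mul(Rational(-1, 724), -696), -1)) = Mul(Add(-3, 3184), Pow(Rational(174, 181), -1)) = Mul(3181, Rational(181, 174)) = Rational(575761, 174)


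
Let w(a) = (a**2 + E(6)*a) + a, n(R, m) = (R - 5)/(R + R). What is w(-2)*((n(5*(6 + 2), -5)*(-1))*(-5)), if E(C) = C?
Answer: -175/8 ≈ -21.875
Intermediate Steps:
n(R, m) = (-5 + R)/(2*R) (n(R, m) = (-5 + R)/((2*R)) = (-5 + R)*(1/(2*R)) = (-5 + R)/(2*R))
w(a) = a**2 + 7*a (w(a) = (a**2 + 6*a) + a = a**2 + 7*a)
w(-2)*((n(5*(6 + 2), -5)*(-1))*(-5)) = (-2*(7 - 2))*((((-5 + 5*(6 + 2))/(2*((5*(6 + 2)))))*(-1))*(-5)) = (-2*5)*((((-5 + 5*8)/(2*((5*8))))*(-1))*(-5)) = -10*((1/2)*(-5 + 40)/40)*(-1)*(-5) = -10*((1/2)*(1/40)*35)*(-1)*(-5) = -10*(7/16)*(-1)*(-5) = -(-35)*(-5)/8 = -10*35/16 = -175/8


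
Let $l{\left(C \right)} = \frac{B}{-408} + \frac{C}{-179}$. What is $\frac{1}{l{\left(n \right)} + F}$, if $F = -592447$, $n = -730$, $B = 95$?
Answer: $- \frac{73032}{43267308469} \approx -1.6879 \cdot 10^{-6}$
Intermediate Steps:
$l{\left(C \right)} = - \frac{95}{408} - \frac{C}{179}$ ($l{\left(C \right)} = \frac{95}{-408} + \frac{C}{-179} = 95 \left(- \frac{1}{408}\right) + C \left(- \frac{1}{179}\right) = - \frac{95}{408} - \frac{C}{179}$)
$\frac{1}{l{\left(n \right)} + F} = \frac{1}{\left(- \frac{95}{408} - - \frac{730}{179}\right) - 592447} = \frac{1}{\left(- \frac{95}{408} + \frac{730}{179}\right) - 592447} = \frac{1}{\frac{280835}{73032} - 592447} = \frac{1}{- \frac{43267308469}{73032}} = - \frac{73032}{43267308469}$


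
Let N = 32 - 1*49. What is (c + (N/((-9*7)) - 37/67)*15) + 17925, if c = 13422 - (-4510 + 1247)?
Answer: 48690310/1407 ≈ 34606.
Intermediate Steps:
c = 16685 (c = 13422 - 1*(-3263) = 13422 + 3263 = 16685)
N = -17 (N = 32 - 49 = -17)
(c + (N/((-9*7)) - 37/67)*15) + 17925 = (16685 + (-17/((-9*7)) - 37/67)*15) + 17925 = (16685 + (-17/(-63) - 37*1/67)*15) + 17925 = (16685 + (-17*(-1/63) - 37/67)*15) + 17925 = (16685 + (17/63 - 37/67)*15) + 17925 = (16685 - 1192/4221*15) + 17925 = (16685 - 5960/1407) + 17925 = 23469835/1407 + 17925 = 48690310/1407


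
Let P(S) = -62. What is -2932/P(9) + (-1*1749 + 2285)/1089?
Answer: 1613090/33759 ≈ 47.783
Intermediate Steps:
-2932/P(9) + (-1*1749 + 2285)/1089 = -2932/(-62) + (-1*1749 + 2285)/1089 = -2932*(-1/62) + (-1749 + 2285)*(1/1089) = 1466/31 + 536*(1/1089) = 1466/31 + 536/1089 = 1613090/33759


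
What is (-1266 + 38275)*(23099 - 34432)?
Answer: -419422997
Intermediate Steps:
(-1266 + 38275)*(23099 - 34432) = 37009*(-11333) = -419422997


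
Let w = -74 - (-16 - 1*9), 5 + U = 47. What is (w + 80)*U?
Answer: 1302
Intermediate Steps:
U = 42 (U = -5 + 47 = 42)
w = -49 (w = -74 - (-16 - 9) = -74 - 1*(-25) = -74 + 25 = -49)
(w + 80)*U = (-49 + 80)*42 = 31*42 = 1302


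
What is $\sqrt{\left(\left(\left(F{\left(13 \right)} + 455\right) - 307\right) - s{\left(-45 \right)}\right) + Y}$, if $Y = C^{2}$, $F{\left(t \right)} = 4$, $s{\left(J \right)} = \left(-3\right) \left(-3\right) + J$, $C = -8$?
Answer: $6 \sqrt{7} \approx 15.875$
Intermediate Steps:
$s{\left(J \right)} = 9 + J$
$Y = 64$ ($Y = \left(-8\right)^{2} = 64$)
$\sqrt{\left(\left(\left(F{\left(13 \right)} + 455\right) - 307\right) - s{\left(-45 \right)}\right) + Y} = \sqrt{\left(\left(\left(4 + 455\right) - 307\right) - \left(9 - 45\right)\right) + 64} = \sqrt{\left(\left(459 - 307\right) - -36\right) + 64} = \sqrt{\left(152 + 36\right) + 64} = \sqrt{188 + 64} = \sqrt{252} = 6 \sqrt{7}$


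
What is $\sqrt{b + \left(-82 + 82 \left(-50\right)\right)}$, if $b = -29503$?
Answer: $i \sqrt{33685} \approx 183.53 i$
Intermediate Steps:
$\sqrt{b + \left(-82 + 82 \left(-50\right)\right)} = \sqrt{-29503 + \left(-82 + 82 \left(-50\right)\right)} = \sqrt{-29503 - 4182} = \sqrt{-33685} = i \sqrt{33685}$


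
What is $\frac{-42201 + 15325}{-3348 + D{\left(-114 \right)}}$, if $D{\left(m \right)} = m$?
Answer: $\frac{13438}{1731} \approx 7.7631$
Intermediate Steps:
$\frac{-42201 + 15325}{-3348 + D{\left(-114 \right)}} = \frac{-42201 + 15325}{-3348 - 114} = - \frac{26876}{-3462} = \left(-26876\right) \left(- \frac{1}{3462}\right) = \frac{13438}{1731}$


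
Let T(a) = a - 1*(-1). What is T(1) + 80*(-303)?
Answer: -24238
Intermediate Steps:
T(a) = 1 + a (T(a) = a + 1 = 1 + a)
T(1) + 80*(-303) = (1 + 1) + 80*(-303) = 2 - 24240 = -24238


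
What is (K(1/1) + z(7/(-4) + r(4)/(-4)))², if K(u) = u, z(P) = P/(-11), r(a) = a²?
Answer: 4489/1936 ≈ 2.3187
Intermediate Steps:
z(P) = -P/11 (z(P) = P*(-1/11) = -P/11)
(K(1/1) + z(7/(-4) + r(4)/(-4)))² = (1/1 - (7/(-4) + 4²/(-4))/11)² = (1 - (7*(-¼) + 16*(-¼))/11)² = (1 - (-7/4 - 4)/11)² = (1 - 1/11*(-23/4))² = (1 + 23/44)² = (67/44)² = 4489/1936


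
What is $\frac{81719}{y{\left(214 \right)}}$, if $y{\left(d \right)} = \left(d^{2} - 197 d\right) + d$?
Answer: $\frac{81719}{3852} \approx 21.215$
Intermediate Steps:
$y{\left(d \right)} = d^{2} - 196 d$
$\frac{81719}{y{\left(214 \right)}} = \frac{81719}{214 \left(-196 + 214\right)} = \frac{81719}{214 \cdot 18} = \frac{81719}{3852}$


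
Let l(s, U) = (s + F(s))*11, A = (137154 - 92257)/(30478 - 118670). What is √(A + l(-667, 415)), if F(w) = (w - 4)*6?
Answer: I*√6273731546914/11024 ≈ 227.21*I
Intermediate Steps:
F(w) = -24 + 6*w (F(w) = (-4 + w)*6 = -24 + 6*w)
A = -44897/88192 (A = 44897/(-88192) = 44897*(-1/88192) = -44897/88192 ≈ -0.50908)
l(s, U) = -264 + 77*s (l(s, U) = (s + (-24 + 6*s))*11 = (-24 + 7*s)*11 = -264 + 77*s)
√(A + l(-667, 415)) = √(-44897/88192 + (-264 + 77*(-667))) = √(-44897/88192 + (-264 - 51359)) = √(-44897/88192 - 51623) = √(-4552780513/88192) = I*√6273731546914/11024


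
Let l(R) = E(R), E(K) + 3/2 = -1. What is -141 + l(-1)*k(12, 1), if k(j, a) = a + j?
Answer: -347/2 ≈ -173.50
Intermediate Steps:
E(K) = -5/2 (E(K) = -3/2 - 1 = -5/2)
l(R) = -5/2
-141 + l(-1)*k(12, 1) = -141 - 5*(1 + 12)/2 = -141 - 5/2*13 = -141 - 65/2 = -347/2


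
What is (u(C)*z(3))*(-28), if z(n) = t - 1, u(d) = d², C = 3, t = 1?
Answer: 0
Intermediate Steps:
z(n) = 0 (z(n) = 1 - 1 = 0)
(u(C)*z(3))*(-28) = (3²*0)*(-28) = (9*0)*(-28) = 0*(-28) = 0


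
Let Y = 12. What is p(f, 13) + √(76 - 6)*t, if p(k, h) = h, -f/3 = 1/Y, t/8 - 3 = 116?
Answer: 13 + 952*√70 ≈ 7978.0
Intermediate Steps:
t = 952 (t = 24 + 8*116 = 24 + 928 = 952)
f = -¼ (f = -3/12 = -3*1/12 = -¼ ≈ -0.25000)
p(f, 13) + √(76 - 6)*t = 13 + √(76 - 6)*952 = 13 + √70*952 = 13 + 952*√70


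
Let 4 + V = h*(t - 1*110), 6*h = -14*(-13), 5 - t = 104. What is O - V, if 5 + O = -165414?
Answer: -477226/3 ≈ -1.5908e+5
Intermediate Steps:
t = -99 (t = 5 - 1*104 = 5 - 104 = -99)
O = -165419 (O = -5 - 165414 = -165419)
h = 91/3 (h = (-14*(-13))/6 = (1/6)*182 = 91/3 ≈ 30.333)
V = -19031/3 (V = -4 + 91*(-99 - 1*110)/3 = -4 + 91*(-99 - 110)/3 = -4 + (91/3)*(-209) = -4 - 19019/3 = -19031/3 ≈ -6343.7)
O - V = -165419 - 1*(-19031/3) = -165419 + 19031/3 = -477226/3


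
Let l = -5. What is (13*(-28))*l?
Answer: 1820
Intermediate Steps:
(13*(-28))*l = (13*(-28))*(-5) = -364*(-5) = 1820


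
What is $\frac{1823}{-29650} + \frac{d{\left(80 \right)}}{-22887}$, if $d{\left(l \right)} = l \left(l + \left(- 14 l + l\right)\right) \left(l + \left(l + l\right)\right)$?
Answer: $\frac{60718564111}{75399950} \approx 805.29$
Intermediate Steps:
$d{\left(l \right)} = - 36 l^{3}$ ($d{\left(l \right)} = l \left(l - 13 l\right) \left(l + 2 l\right) = l - 12 l 3 l = l \left(- 36 l^{2}\right) = - 36 l^{3}$)
$\frac{1823}{-29650} + \frac{d{\left(80 \right)}}{-22887} = \frac{1823}{-29650} + \frac{\left(-36\right) 80^{3}}{-22887} = 1823 \left(- \frac{1}{29650}\right) + \left(-36\right) 512000 \left(- \frac{1}{22887}\right) = - \frac{1823}{29650} - - \frac{2048000}{2543} = - \frac{1823}{29650} + \frac{2048000}{2543} = \frac{60718564111}{75399950}$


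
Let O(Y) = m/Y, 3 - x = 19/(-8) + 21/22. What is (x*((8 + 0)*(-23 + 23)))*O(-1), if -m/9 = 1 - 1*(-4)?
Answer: 0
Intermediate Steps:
m = -45 (m = -9*(1 - 1*(-4)) = -9*(1 + 4) = -9*5 = -45)
x = 389/88 (x = 3 - (19/(-8) + 21/22) = 3 - (19*(-⅛) + 21*(1/22)) = 3 - (-19/8 + 21/22) = 3 - 1*(-125/88) = 3 + 125/88 = 389/88 ≈ 4.4205)
O(Y) = -45/Y
(x*((8 + 0)*(-23 + 23)))*O(-1) = (389*((8 + 0)*(-23 + 23))/88)*(-45/(-1)) = (389*(8*0)/88)*(-45*(-1)) = ((389/88)*0)*45 = 0*45 = 0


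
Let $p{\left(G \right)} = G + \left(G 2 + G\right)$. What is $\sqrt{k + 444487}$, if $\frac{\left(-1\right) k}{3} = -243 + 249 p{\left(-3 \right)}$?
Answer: $2 \sqrt{113545} \approx 673.93$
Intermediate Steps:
$p{\left(G \right)} = 4 G$ ($p{\left(G \right)} = G + \left(2 G + G\right) = G + 3 G = 4 G$)
$k = 9693$ ($k = - 3 \left(-243 + 249 \cdot 4 \left(-3\right)\right) = - 3 \left(-243 + 249 \left(-12\right)\right) = - 3 \left(-243 - 2988\right) = \left(-3\right) \left(-3231\right) = 9693$)
$\sqrt{k + 444487} = \sqrt{9693 + 444487} = \sqrt{454180} = 2 \sqrt{113545}$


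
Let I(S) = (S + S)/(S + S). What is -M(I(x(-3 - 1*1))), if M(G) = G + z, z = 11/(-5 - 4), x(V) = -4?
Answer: 2/9 ≈ 0.22222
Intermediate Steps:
I(S) = 1 (I(S) = (2*S)/((2*S)) = (2*S)*(1/(2*S)) = 1)
z = -11/9 (z = 11/(-9) = -1/9*11 = -11/9 ≈ -1.2222)
M(G) = -11/9 + G (M(G) = G - 11/9 = -11/9 + G)
-M(I(x(-3 - 1*1))) = -(-11/9 + 1) = -1*(-2/9) = 2/9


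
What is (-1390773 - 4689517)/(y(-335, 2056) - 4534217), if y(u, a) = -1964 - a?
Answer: 6080290/4538237 ≈ 1.3398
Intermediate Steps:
(-1390773 - 4689517)/(y(-335, 2056) - 4534217) = (-1390773 - 4689517)/((-1964 - 1*2056) - 4534217) = -6080290/((-1964 - 2056) - 4534217) = -6080290/(-4020 - 4534217) = -6080290/(-4538237) = -6080290*(-1/4538237) = 6080290/4538237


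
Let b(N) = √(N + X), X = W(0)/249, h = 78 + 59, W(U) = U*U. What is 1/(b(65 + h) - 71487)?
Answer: -71487/5110390967 - √202/5110390967 ≈ -1.3991e-5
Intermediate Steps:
W(U) = U²
h = 137
X = 0 (X = 0²/249 = 0*(1/249) = 0)
b(N) = √N (b(N) = √(N + 0) = √N)
1/(b(65 + h) - 71487) = 1/(√(65 + 137) - 71487) = 1/(√202 - 71487) = 1/(-71487 + √202)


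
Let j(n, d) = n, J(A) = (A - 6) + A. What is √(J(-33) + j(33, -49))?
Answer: I*√39 ≈ 6.245*I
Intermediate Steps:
J(A) = -6 + 2*A (J(A) = (-6 + A) + A = -6 + 2*A)
√(J(-33) + j(33, -49)) = √((-6 + 2*(-33)) + 33) = √((-6 - 66) + 33) = √(-72 + 33) = √(-39) = I*√39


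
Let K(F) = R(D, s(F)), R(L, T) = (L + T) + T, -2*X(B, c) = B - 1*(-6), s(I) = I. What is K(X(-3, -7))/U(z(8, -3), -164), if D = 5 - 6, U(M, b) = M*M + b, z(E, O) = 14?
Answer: -⅛ ≈ -0.12500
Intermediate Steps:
U(M, b) = b + M² (U(M, b) = M² + b = b + M²)
X(B, c) = -3 - B/2 (X(B, c) = -(B - 1*(-6))/2 = -(B + 6)/2 = -(6 + B)/2 = -3 - B/2)
D = -1
R(L, T) = L + 2*T
K(F) = -1 + 2*F
K(X(-3, -7))/U(z(8, -3), -164) = (-1 + 2*(-3 - ½*(-3)))/(-164 + 14²) = (-1 + 2*(-3 + 3/2))/(-164 + 196) = (-1 + 2*(-3/2))/32 = (-1 - 3)*(1/32) = -4*1/32 = -⅛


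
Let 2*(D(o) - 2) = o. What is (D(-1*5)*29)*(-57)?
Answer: 1653/2 ≈ 826.50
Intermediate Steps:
D(o) = 2 + o/2
(D(-1*5)*29)*(-57) = ((2 + (-1*5)/2)*29)*(-57) = ((2 + (1/2)*(-5))*29)*(-57) = ((2 - 5/2)*29)*(-57) = -1/2*29*(-57) = -29/2*(-57) = 1653/2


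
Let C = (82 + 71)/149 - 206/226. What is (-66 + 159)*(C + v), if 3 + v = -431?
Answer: -679394388/16837 ≈ -40351.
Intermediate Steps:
C = 1942/16837 (C = 153*(1/149) - 206*1/226 = 153/149 - 103/113 = 1942/16837 ≈ 0.11534)
v = -434 (v = -3 - 431 = -434)
(-66 + 159)*(C + v) = (-66 + 159)*(1942/16837 - 434) = 93*(-7305316/16837) = -679394388/16837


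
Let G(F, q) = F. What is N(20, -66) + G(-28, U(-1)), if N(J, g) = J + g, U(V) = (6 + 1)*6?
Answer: -74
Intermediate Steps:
U(V) = 42 (U(V) = 7*6 = 42)
N(20, -66) + G(-28, U(-1)) = (20 - 66) - 28 = -46 - 28 = -74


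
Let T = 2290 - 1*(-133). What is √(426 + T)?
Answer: √2849 ≈ 53.376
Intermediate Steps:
T = 2423 (T = 2290 + 133 = 2423)
√(426 + T) = √(426 + 2423) = √2849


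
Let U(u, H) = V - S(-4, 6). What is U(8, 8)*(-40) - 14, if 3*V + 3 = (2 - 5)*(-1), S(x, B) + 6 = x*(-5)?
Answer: 546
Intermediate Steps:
S(x, B) = -6 - 5*x (S(x, B) = -6 + x*(-5) = -6 - 5*x)
V = 0 (V = -1 + ((2 - 5)*(-1))/3 = -1 + (-3*(-1))/3 = -1 + (⅓)*3 = -1 + 1 = 0)
U(u, H) = -14 (U(u, H) = 0 - (-6 - 5*(-4)) = 0 - (-6 + 20) = 0 - 1*14 = 0 - 14 = -14)
U(8, 8)*(-40) - 14 = -14*(-40) - 14 = 560 - 14 = 546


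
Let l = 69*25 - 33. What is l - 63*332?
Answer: -19224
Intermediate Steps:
l = 1692 (l = 1725 - 33 = 1692)
l - 63*332 = 1692 - 63*332 = 1692 - 20916 = -19224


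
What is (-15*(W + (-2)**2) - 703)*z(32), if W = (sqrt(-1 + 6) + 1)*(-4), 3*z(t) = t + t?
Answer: -44992/3 + 1280*sqrt(5) ≈ -12135.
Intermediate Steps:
z(t) = 2*t/3 (z(t) = (t + t)/3 = (2*t)/3 = 2*t/3)
W = -4 - 4*sqrt(5) (W = (sqrt(5) + 1)*(-4) = (1 + sqrt(5))*(-4) = -4 - 4*sqrt(5) ≈ -12.944)
(-15*(W + (-2)**2) - 703)*z(32) = (-15*((-4 - 4*sqrt(5)) + (-2)**2) - 703)*((2/3)*32) = (-15*((-4 - 4*sqrt(5)) + 4) - 703)*(64/3) = (-(-60)*sqrt(5) - 703)*(64/3) = (60*sqrt(5) - 703)*(64/3) = (-703 + 60*sqrt(5))*(64/3) = -44992/3 + 1280*sqrt(5)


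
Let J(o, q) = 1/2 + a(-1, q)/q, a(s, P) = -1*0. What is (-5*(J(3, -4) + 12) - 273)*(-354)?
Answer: 118767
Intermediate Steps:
a(s, P) = 0
J(o, q) = ½ (J(o, q) = 1/2 + 0/q = 1*(½) + 0 = ½ + 0 = ½)
(-5*(J(3, -4) + 12) - 273)*(-354) = (-5*(½ + 12) - 273)*(-354) = (-5*25/2 - 273)*(-354) = (-125/2 - 273)*(-354) = -671/2*(-354) = 118767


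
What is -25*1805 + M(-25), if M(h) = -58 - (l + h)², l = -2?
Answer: -45912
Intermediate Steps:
M(h) = -58 - (-2 + h)²
-25*1805 + M(-25) = -25*1805 + (-58 - (-2 - 25)²) = -45125 + (-58 - 1*(-27)²) = -45125 + (-58 - 1*729) = -45125 + (-58 - 729) = -45125 - 787 = -45912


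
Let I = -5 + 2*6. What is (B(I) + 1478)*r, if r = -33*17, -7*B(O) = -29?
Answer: -5820375/7 ≈ -8.3148e+5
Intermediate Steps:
I = 7 (I = -5 + 12 = 7)
B(O) = 29/7 (B(O) = -1/7*(-29) = 29/7)
r = -561
(B(I) + 1478)*r = (29/7 + 1478)*(-561) = (10375/7)*(-561) = -5820375/7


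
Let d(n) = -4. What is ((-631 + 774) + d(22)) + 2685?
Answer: 2824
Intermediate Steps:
((-631 + 774) + d(22)) + 2685 = ((-631 + 774) - 4) + 2685 = (143 - 4) + 2685 = 139 + 2685 = 2824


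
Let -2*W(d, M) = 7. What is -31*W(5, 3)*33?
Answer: 7161/2 ≈ 3580.5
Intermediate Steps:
W(d, M) = -7/2 (W(d, M) = -1/2*7 = -7/2)
-31*W(5, 3)*33 = -31*(-7/2)*33 = (217/2)*33 = 7161/2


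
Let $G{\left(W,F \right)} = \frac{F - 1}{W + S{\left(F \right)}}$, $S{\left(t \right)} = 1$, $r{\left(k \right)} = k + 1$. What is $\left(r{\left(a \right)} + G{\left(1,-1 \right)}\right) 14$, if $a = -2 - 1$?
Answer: $-42$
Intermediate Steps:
$a = -3$
$r{\left(k \right)} = 1 + k$
$G{\left(W,F \right)} = \frac{-1 + F}{1 + W}$ ($G{\left(W,F \right)} = \frac{F - 1}{W + 1} = \frac{-1 + F}{1 + W}$)
$\left(r{\left(a \right)} + G{\left(1,-1 \right)}\right) 14 = \left(\left(1 - 3\right) + \frac{-1 - 1}{1 + 1}\right) 14 = \left(-2 + \frac{1}{2} \left(-2\right)\right) 14 = \left(-2 - 1\right) 14 = \left(-3\right) 14 = -42$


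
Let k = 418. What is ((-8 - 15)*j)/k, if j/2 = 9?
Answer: -207/209 ≈ -0.99043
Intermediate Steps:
j = 18 (j = 2*9 = 18)
((-8 - 15)*j)/k = ((-8 - 15)*18)/418 = -23*18*(1/418) = -414*1/418 = -207/209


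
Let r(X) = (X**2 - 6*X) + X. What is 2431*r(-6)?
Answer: 160446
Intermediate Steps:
r(X) = X**2 - 5*X
2431*r(-6) = 2431*(-6*(-5 - 6)) = 2431*(-6*(-11)) = 2431*66 = 160446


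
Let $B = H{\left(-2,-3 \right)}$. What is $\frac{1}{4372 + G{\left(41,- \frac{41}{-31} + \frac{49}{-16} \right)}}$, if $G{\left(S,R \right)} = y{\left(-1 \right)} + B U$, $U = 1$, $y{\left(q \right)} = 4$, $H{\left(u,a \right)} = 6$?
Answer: $\frac{1}{4382} \approx 0.00022821$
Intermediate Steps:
$B = 6$
$G{\left(S,R \right)} = 10$ ($G{\left(S,R \right)} = 4 + 6 \cdot 1 = 4 + 6 = 10$)
$\frac{1}{4372 + G{\left(41,- \frac{41}{-31} + \frac{49}{-16} \right)}} = \frac{1}{4372 + 10} = \frac{1}{4382}$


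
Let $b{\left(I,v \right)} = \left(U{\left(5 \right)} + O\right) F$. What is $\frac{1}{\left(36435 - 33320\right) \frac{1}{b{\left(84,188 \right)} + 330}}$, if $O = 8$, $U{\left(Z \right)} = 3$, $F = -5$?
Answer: $\frac{55}{623} \approx 0.088282$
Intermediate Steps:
$b{\left(I,v \right)} = -55$ ($b{\left(I,v \right)} = \left(3 + 8\right) \left(-5\right) = 11 \left(-5\right) = -55$)
$\frac{1}{\left(36435 - 33320\right) \frac{1}{b{\left(84,188 \right)} + 330}} = \frac{1}{\left(36435 - 33320\right) \frac{1}{-55 + 330}} = \frac{1}{3115 \cdot \frac{1}{275}} = \frac{1}{\frac{623}{55}} = \frac{55}{623}$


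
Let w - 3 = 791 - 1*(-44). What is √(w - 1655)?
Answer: I*√817 ≈ 28.583*I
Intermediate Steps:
w = 838 (w = 3 + (791 - 1*(-44)) = 3 + (791 + 44) = 3 + 835 = 838)
√(w - 1655) = √(838 - 1655) = √(-817) = I*√817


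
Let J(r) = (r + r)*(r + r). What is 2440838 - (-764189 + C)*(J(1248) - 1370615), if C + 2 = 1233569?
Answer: -2280893481740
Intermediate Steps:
C = 1233567 (C = -2 + 1233569 = 1233567)
J(r) = 4*r² (J(r) = (2*r)*(2*r) = 4*r²)
2440838 - (-764189 + C)*(J(1248) - 1370615) = 2440838 - (-764189 + 1233567)*(4*1248² - 1370615) = 2440838 - 469378*(4*1557504 - 1370615) = 2440838 - 469378*(6230016 - 1370615) = 2440838 - 469378*4859401 = 2440838 - 1*2280895922578 = 2440838 - 2280895922578 = -2280893481740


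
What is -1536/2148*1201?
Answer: -153728/179 ≈ -858.82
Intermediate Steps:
-1536/2148*1201 = -1536*1/2148*1201 = -128/179*1201 = -153728/179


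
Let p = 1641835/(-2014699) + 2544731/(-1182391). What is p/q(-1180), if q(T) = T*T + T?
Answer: -1284652477/602346668370990 ≈ -2.1327e-6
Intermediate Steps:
p = -1009736846922/340308852187 (p = 1641835*(-1/2014699) + 2544731*(-1/1182391) = -1641835/2014699 - 363533/168913 = -1009736846922/340308852187 ≈ -2.9671)
q(T) = T + T² (q(T) = T² + T = T + T²)
p/q(-1180) = -1009736846922*(-1/(1180*(1 - 1180)))/340308852187 = -1009736846922/(340308852187*((-1180*(-1179)))) = -1009736846922/340308852187/1391220 = -1009736846922/340308852187*1/1391220 = -1284652477/602346668370990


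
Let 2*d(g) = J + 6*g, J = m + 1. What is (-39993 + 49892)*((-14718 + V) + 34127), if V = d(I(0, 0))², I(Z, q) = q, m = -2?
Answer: 768528663/4 ≈ 1.9213e+8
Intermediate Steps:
J = -1 (J = -2 + 1 = -1)
d(g) = -½ + 3*g (d(g) = (-1 + 6*g)/2 = -½ + 3*g)
V = ¼ (V = (-½ + 3*0)² = (-½ + 0)² = (-½)² = ¼ ≈ 0.25000)
(-39993 + 49892)*((-14718 + V) + 34127) = (-39993 + 49892)*((-14718 + ¼) + 34127) = 9899*(-58871/4 + 34127) = 9899*(77637/4) = 768528663/4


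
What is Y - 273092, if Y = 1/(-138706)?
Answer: -37879498953/138706 ≈ -2.7309e+5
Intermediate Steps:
Y = -1/138706 ≈ -7.2095e-6
Y - 273092 = -1/138706 - 273092 = -37879498953/138706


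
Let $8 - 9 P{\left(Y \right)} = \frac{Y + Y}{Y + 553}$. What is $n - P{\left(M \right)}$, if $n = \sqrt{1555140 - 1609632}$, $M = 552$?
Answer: $- \frac{7736}{9945} + 2 i \sqrt{13623} \approx -0.77788 + 233.44 i$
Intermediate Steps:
$P{\left(Y \right)} = \frac{8}{9} - \frac{2 Y}{9 \left(553 + Y\right)}$ ($P{\left(Y \right)} = \frac{8}{9} - \frac{\left(Y + Y\right) \frac{1}{Y + 553}}{9} = \frac{8}{9} - \frac{2 Y \frac{1}{553 + Y}}{9} = \frac{8}{9} - \frac{2 Y}{9 \left(553 + Y\right)}$)
$n = 2 i \sqrt{13623}$ ($n = \sqrt{-54492} = 2 i \sqrt{13623} \approx 233.44 i$)
$n - P{\left(M \right)} = 2 i \sqrt{13623} - \frac{2 \left(2212 + 3 \cdot 552\right)}{9 \left(553 + 552\right)} = 2 i \sqrt{13623} - \frac{2 \left(2212 + 1656\right)}{9 \cdot 1105} = 2 i \sqrt{13623} - \frac{2}{9} \cdot \frac{1}{1105} \cdot 3868 = 2 i \sqrt{13623} - \frac{7736}{9945} = - \frac{7736}{9945} + 2 i \sqrt{13623}$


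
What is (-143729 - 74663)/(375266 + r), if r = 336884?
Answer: -109196/356075 ≈ -0.30667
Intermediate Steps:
(-143729 - 74663)/(375266 + r) = (-143729 - 74663)/(375266 + 336884) = -218392/712150 = -218392*1/712150 = -109196/356075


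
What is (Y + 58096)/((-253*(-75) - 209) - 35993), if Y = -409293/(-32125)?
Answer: -17446199/5172125 ≈ -3.3731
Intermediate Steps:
Y = 409293/32125 (Y = -409293*(-1/32125) = 409293/32125 ≈ 12.741)
(Y + 58096)/((-253*(-75) - 209) - 35993) = (409293/32125 + 58096)/((-253*(-75) - 209) - 35993) = 1866743293/(32125*((18975 - 209) - 35993)) = 1866743293/(32125*(18766 - 35993)) = (1866743293/32125)/(-17227) = (1866743293/32125)*(-1/17227) = -17446199/5172125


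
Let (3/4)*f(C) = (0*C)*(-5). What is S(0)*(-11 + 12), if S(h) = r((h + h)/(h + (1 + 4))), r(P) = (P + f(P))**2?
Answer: 0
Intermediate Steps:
f(C) = 0 (f(C) = 4*((0*C)*(-5))/3 = 4*(0*(-5))/3 = (4/3)*0 = 0)
r(P) = P**2 (r(P) = (P + 0)**2 = P**2)
S(h) = 4*h**2/(5 + h)**2 (S(h) = ((h + h)/(h + (1 + 4)))**2 = ((2*h)/(h + 5))**2 = ((2*h)/(5 + h))**2 = (2*h/(5 + h))**2 = 4*h**2/(5 + h)**2)
S(0)*(-11 + 12) = (4*0**2/(5 + 0)**2)*(-11 + 12) = (4*0/5**2)*1 = (4*0*(1/25))*1 = 0*1 = 0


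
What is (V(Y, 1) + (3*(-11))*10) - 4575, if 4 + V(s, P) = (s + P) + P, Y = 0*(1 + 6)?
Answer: -4907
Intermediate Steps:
Y = 0 (Y = 0*7 = 0)
V(s, P) = -4 + s + 2*P (V(s, P) = -4 + ((s + P) + P) = -4 + ((P + s) + P) = -4 + (s + 2*P) = -4 + s + 2*P)
(V(Y, 1) + (3*(-11))*10) - 4575 = ((-4 + 0 + 2*1) + (3*(-11))*10) - 4575 = ((-4 + 0 + 2) - 33*10) - 4575 = (-2 - 330) - 4575 = -332 - 4575 = -4907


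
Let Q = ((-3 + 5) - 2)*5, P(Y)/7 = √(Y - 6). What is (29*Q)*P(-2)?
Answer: 0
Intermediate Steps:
P(Y) = 7*√(-6 + Y) (P(Y) = 7*√(Y - 6) = 7*√(-6 + Y))
Q = 0 (Q = (2 - 2)*5 = 0*5 = 0)
(29*Q)*P(-2) = (29*0)*(7*√(-6 - 2)) = 0*(7*√(-8)) = 0*(7*(2*I*√2)) = 0*(14*I*√2) = 0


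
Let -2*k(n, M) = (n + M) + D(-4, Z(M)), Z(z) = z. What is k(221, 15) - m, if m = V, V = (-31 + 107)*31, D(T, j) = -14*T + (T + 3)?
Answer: -5003/2 ≈ -2501.5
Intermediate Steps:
D(T, j) = 3 - 13*T (D(T, j) = -14*T + (3 + T) = 3 - 13*T)
V = 2356 (V = 76*31 = 2356)
m = 2356
k(n, M) = -55/2 - M/2 - n/2 (k(n, M) = -((n + M) + (3 - 13*(-4)))/2 = -((M + n) + (3 + 52))/2 = -((M + n) + 55)/2 = -(55 + M + n)/2 = -55/2 - M/2 - n/2)
k(221, 15) - m = (-55/2 - 1/2*15 - 1/2*221) - 1*2356 = (-55/2 - 15/2 - 221/2) - 2356 = -291/2 - 2356 = -5003/2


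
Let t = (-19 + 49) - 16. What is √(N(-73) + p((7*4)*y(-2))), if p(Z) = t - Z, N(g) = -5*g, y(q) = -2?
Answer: √435 ≈ 20.857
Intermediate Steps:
t = 14 (t = 30 - 16 = 14)
p(Z) = 14 - Z
√(N(-73) + p((7*4)*y(-2))) = √(-5*(-73) + (14 - 7*4*(-2))) = √(365 + (14 - 28*(-2))) = √(365 + (14 - 1*(-56))) = √(365 + (14 + 56)) = √(365 + 70) = √435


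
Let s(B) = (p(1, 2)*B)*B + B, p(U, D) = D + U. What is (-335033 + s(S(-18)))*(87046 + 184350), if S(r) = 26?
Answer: -90369168684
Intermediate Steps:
s(B) = B + 3*B² (s(B) = ((2 + 1)*B)*B + B = (3*B)*B + B = 3*B² + B = B + 3*B²)
(-335033 + s(S(-18)))*(87046 + 184350) = (-335033 + 26*(1 + 3*26))*(87046 + 184350) = (-335033 + 26*(1 + 78))*271396 = (-335033 + 26*79)*271396 = (-335033 + 2054)*271396 = -332979*271396 = -90369168684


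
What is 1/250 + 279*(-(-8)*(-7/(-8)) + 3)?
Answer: 697501/250 ≈ 2790.0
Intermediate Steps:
1/250 + 279*(-(-8)*(-7/(-8)) + 3) = 1/250 + 279*(-(-8)*(-7*(-1/8)) + 3) = 1/250 + 279*(-(-8)*7/8 + 3) = 1/250 + 279*(-8*(-7/8) + 3) = 1/250 + 279*(7 + 3) = 1/250 + 279*10 = 1/250 + 2790 = 697501/250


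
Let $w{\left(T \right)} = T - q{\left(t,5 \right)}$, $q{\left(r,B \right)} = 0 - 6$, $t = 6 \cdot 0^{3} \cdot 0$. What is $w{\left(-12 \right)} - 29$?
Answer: $-35$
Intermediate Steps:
$t = 0$ ($t = 6 \cdot 0 \cdot 0 = 0 \cdot 0 = 0$)
$q{\left(r,B \right)} = -6$ ($q{\left(r,B \right)} = 0 - 6 = -6$)
$w{\left(T \right)} = 6 + T$ ($w{\left(T \right)} = T - -6 = T + 6 = 6 + T$)
$w{\left(-12 \right)} - 29 = \left(6 - 12\right) - 29 = -6 - 29 = -35$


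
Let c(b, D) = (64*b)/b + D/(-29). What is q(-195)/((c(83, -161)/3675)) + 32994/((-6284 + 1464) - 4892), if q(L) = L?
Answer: -100951273449/9794552 ≈ -10307.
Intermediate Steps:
c(b, D) = 64 - D/29 (c(b, D) = 64 + D*(-1/29) = 64 - D/29)
q(-195)/((c(83, -161)/3675)) + 32994/((-6284 + 1464) - 4892) = -195*3675/(64 - 1/29*(-161)) + 32994/((-6284 + 1464) - 4892) = -195*3675/(64 + 161/29) + 32994/(-4820 - 4892) = -195/((2017/29)*(1/3675)) + 32994/(-9712) = -195/2017/106575 + 32994*(-1/9712) = -195*106575/2017 - 16497/4856 = -20782125/2017 - 16497/4856 = -100951273449/9794552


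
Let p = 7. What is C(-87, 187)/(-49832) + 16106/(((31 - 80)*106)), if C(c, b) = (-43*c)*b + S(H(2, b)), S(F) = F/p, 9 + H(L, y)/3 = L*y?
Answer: -277309855/16176713 ≈ -17.143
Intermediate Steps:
H(L, y) = -27 + 3*L*y (H(L, y) = -27 + 3*(L*y) = -27 + 3*L*y)
S(F) = F/7
C(c, b) = -27/7 + 6*b/7 - 43*b*c (C(c, b) = (-43*c)*b + (-27 + 3*2*b)/7 = -43*b*c + (-27 + 6*b)/7 = -43*b*c + (-27/7 + 6*b/7) = -27/7 + 6*b/7 - 43*b*c)
C(-87, 187)/(-49832) + 16106/(((31 - 80)*106)) = (-27/7 + (6/7)*187 - 43*187*(-87))/(-49832) + 16106/(((31 - 80)*106)) = (-27/7 + 1122/7 + 699567)*(-1/49832) + 16106/((-49*106)) = (4898064/7)*(-1/49832) + 16106/(-5194) = -612258/43603 + 16106*(-1/5194) = -612258/43603 - 8053/2597 = -277309855/16176713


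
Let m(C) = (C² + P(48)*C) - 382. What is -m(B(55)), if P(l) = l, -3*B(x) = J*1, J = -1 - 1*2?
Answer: 333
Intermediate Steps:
J = -3 (J = -1 - 2 = -3)
B(x) = 1 (B(x) = -(-1) = -⅓*(-3) = 1)
m(C) = -382 + C² + 48*C (m(C) = (C² + 48*C) - 382 = -382 + C² + 48*C)
-m(B(55)) = -(-382 + 1² + 48*1) = -(-382 + 1 + 48) = -1*(-333) = 333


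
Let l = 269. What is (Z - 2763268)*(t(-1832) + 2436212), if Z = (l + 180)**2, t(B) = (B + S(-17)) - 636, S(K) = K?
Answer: -6234398142909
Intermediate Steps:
t(B) = -653 + B (t(B) = (B - 17) - 636 = (-17 + B) - 636 = -653 + B)
Z = 201601 (Z = (269 + 180)**2 = 449**2 = 201601)
(Z - 2763268)*(t(-1832) + 2436212) = (201601 - 2763268)*((-653 - 1832) + 2436212) = -2561667*(-2485 + 2436212) = -2561667*2433727 = -6234398142909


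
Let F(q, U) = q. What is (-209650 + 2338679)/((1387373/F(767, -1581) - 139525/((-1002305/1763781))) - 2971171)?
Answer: -25180449659771/32215357062153 ≈ -0.78163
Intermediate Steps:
(-209650 + 2338679)/((1387373/F(767, -1581) - 139525/((-1002305/1763781))) - 2971171) = (-209650 + 2338679)/((1387373/767 - 139525/((-1002305/1763781))) - 2971171) = 2129029/((1387373*(1/767) - 139525/((-1002305*1/1763781))) - 2971171) = 2129029/((106721/59 - 139525/(-1002305/1763781)) - 2971171) = 2129029/((106721/59 - 139525*(-1763781/1002305)) - 2971171) = 2129029/((106721/59 + 49218308805/200461) - 2971171) = 2129029/(2925273617876/11827199 - 2971171) = 2129029/(-32215357062153/11827199) = 2129029*(-11827199/32215357062153) = -25180449659771/32215357062153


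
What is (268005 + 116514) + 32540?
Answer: 417059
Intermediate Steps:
(268005 + 116514) + 32540 = 384519 + 32540 = 417059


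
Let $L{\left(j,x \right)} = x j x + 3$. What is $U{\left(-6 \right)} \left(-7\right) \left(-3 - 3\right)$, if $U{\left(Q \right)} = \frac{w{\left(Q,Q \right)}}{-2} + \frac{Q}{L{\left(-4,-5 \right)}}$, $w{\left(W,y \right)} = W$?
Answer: $\frac{12474}{97} \approx 128.6$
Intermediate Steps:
$L{\left(j,x \right)} = 3 + j x^{2}$ ($L{\left(j,x \right)} = j x x + 3 = j x^{2} + 3 = 3 + j x^{2}$)
$U{\left(Q \right)} = - \frac{99 Q}{194}$ ($U{\left(Q \right)} = \frac{Q}{-2} + \frac{Q}{3 - 4 \left(-5\right)^{2}} = Q \left(- \frac{1}{2}\right) + \frac{Q}{3 - 100} = - \frac{Q}{2} + \frac{Q}{3 - 100} = - \frac{Q}{2} + \frac{Q}{-97} = - \frac{Q}{2} + Q \left(- \frac{1}{97}\right) = - \frac{Q}{2} - \frac{Q}{97} = - \frac{99 Q}{194}$)
$U{\left(-6 \right)} \left(-7\right) \left(-3 - 3\right) = \left(- \frac{99}{194}\right) \left(-6\right) \left(-7\right) \left(-3 - 3\right) = \frac{297}{97} \left(-7\right) \left(-3 - 3\right) = \left(- \frac{2079}{97}\right) \left(-6\right) = \frac{12474}{97}$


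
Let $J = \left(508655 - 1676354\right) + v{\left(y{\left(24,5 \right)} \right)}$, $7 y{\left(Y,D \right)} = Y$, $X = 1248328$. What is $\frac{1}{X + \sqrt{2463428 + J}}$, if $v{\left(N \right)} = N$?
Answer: $\frac{8738296}{10908250498961} - \frac{\sqrt{63490889}}{10908250498961} \approx 8.0034 \cdot 10^{-7}$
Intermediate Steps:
$y{\left(Y,D \right)} = \frac{Y}{7}$
$J = - \frac{8173869}{7}$ ($J = \left(508655 - 1676354\right) + \frac{1}{7} \cdot 24 = -1167699 + \frac{24}{7} = - \frac{8173869}{7} \approx -1.1677 \cdot 10^{6}$)
$\frac{1}{X + \sqrt{2463428 + J}} = \frac{1}{1248328 + \sqrt{2463428 - \frac{8173869}{7}}} = \frac{1}{1248328 + \sqrt{\frac{9070127}{7}}} = \frac{1}{1248328 + \frac{\sqrt{63490889}}{7}}$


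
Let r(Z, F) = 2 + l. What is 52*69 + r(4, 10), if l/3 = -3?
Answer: 3581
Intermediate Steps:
l = -9 (l = 3*(-3) = -9)
r(Z, F) = -7 (r(Z, F) = 2 - 9 = -7)
52*69 + r(4, 10) = 52*69 - 7 = 3588 - 7 = 3581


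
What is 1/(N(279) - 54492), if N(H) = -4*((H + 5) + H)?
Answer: -1/56744 ≈ -1.7623e-5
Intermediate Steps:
N(H) = -20 - 8*H (N(H) = -4*((5 + H) + H) = -4*(5 + 2*H) = -20 - 8*H)
1/(N(279) - 54492) = 1/((-20 - 8*279) - 54492) = 1/((-20 - 2232) - 54492) = 1/(-2252 - 54492) = 1/(-56744) = -1/56744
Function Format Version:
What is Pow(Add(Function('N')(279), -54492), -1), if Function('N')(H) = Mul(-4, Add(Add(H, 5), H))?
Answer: Rational(-1, 56744) ≈ -1.7623e-5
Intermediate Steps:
Function('N')(H) = Add(-20, Mul(-8, H)) (Function('N')(H) = Mul(-4, Add(Add(5, H), H)) = Mul(-4, Add(5, Mul(2, H))) = Add(-20, Mul(-8, H)))
Pow(Add(Function('N')(279), -54492), -1) = Pow(Add(Add(-20, Mul(-8, 279)), -54492), -1) = Pow(Add(Add(-20, -2232), -54492), -1) = Pow(Add(-2252, -54492), -1) = Pow(-56744, -1) = Rational(-1, 56744)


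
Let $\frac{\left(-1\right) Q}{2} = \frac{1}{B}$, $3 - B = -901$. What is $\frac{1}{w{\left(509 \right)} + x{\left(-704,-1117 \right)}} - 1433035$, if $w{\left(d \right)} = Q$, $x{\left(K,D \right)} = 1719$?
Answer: $- \frac{1113449565093}{776987} \approx -1.433 \cdot 10^{6}$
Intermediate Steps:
$B = 904$ ($B = 3 - -901 = 3 + 901 = 904$)
$Q = - \frac{1}{452}$ ($Q = - \frac{2}{904} = \left(-2\right) \frac{1}{904} = - \frac{1}{452} \approx -0.0022124$)
$w{\left(d \right)} = - \frac{1}{452}$
$\frac{1}{w{\left(509 \right)} + x{\left(-704,-1117 \right)}} - 1433035 = \frac{1}{- \frac{1}{452} + 1719} - 1433035 = \frac{1}{\frac{776987}{452}} - 1433035 = \frac{452}{776987} - 1433035 = - \frac{1113449565093}{776987}$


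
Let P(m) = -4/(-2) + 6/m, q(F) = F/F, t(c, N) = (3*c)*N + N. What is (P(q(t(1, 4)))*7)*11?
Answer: 616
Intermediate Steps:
t(c, N) = N + 3*N*c (t(c, N) = 3*N*c + N = N + 3*N*c)
q(F) = 1
P(m) = 2 + 6/m (P(m) = -4*(-½) + 6/m = 2 + 6/m)
(P(q(t(1, 4)))*7)*11 = ((2 + 6/1)*7)*11 = ((2 + 6*1)*7)*11 = ((2 + 6)*7)*11 = (8*7)*11 = 56*11 = 616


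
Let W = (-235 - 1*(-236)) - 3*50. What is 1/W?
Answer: -1/149 ≈ -0.0067114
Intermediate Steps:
W = -149 (W = (-235 + 236) - 150 = 1 - 150 = -149)
1/W = 1/(-149) = -1/149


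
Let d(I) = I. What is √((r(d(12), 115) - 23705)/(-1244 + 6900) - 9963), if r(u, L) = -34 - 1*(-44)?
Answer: I*√1626804778/404 ≈ 99.836*I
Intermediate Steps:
r(u, L) = 10 (r(u, L) = -34 + 44 = 10)
√((r(d(12), 115) - 23705)/(-1244 + 6900) - 9963) = √((10 - 23705)/(-1244 + 6900) - 9963) = √(-23695/5656 - 9963) = √(-23695*1/5656 - 9963) = √(-3385/808 - 9963) = √(-8053489/808) = I*√1626804778/404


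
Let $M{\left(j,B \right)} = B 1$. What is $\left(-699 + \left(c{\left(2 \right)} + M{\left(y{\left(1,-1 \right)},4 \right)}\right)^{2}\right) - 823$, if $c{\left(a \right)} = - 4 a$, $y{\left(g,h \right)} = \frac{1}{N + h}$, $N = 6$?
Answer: $-1506$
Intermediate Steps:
$y{\left(g,h \right)} = \frac{1}{6 + h}$
$M{\left(j,B \right)} = B$
$\left(-699 + \left(c{\left(2 \right)} + M{\left(y{\left(1,-1 \right)},4 \right)}\right)^{2}\right) - 823 = \left(-699 + \left(\left(-4\right) 2 + 4\right)^{2}\right) - 823 = \left(-699 + \left(-8 + 4\right)^{2}\right) - 823 = \left(-699 + \left(-4\right)^{2}\right) - 823 = \left(-699 + 16\right) - 823 = -683 - 823 = -1506$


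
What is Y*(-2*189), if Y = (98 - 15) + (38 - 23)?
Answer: -37044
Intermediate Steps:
Y = 98 (Y = 83 + 15 = 98)
Y*(-2*189) = 98*(-2*189) = 98*(-378) = -37044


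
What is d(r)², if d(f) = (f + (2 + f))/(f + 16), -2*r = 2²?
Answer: 1/49 ≈ 0.020408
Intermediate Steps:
r = -2 (r = -½*2² = -½*4 = -2)
d(f) = (2 + 2*f)/(16 + f)
d(r)² = (2*(1 - 2)/(16 - 2))² = (2*(-1)/14)² = (2*(1/14)*(-1))² = (-⅐)² = 1/49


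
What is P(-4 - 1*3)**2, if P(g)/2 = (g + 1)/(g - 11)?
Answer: 4/9 ≈ 0.44444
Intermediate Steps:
P(g) = 2*(1 + g)/(-11 + g) (P(g) = 2*((g + 1)/(g - 11)) = 2*((1 + g)/(-11 + g)) = 2*(1 + g)/(-11 + g))
P(-4 - 1*3)**2 = (2*(1 + (-4 - 1*3))/(-11 + (-4 - 1*3)))**2 = (2*(1 + (-4 - 3))/(-11 + (-4 - 3)))**2 = (2*(1 - 7)/(-11 - 7))**2 = (2*(-6)/(-18))**2 = (2*(-1/18)*(-6))**2 = (2/3)**2 = 4/9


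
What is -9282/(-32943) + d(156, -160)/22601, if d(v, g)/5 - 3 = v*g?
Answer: -1300336591/248181581 ≈ -5.2395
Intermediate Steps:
d(v, g) = 15 + 5*g*v (d(v, g) = 15 + 5*(v*g) = 15 + 5*(g*v) = 15 + 5*g*v)
-9282/(-32943) + d(156, -160)/22601 = -9282/(-32943) + (15 + 5*(-160)*156)/22601 = -9282*(-1/32943) + (15 - 124800)*(1/22601) = 3094/10981 - 124785*1/22601 = 3094/10981 - 124785/22601 = -1300336591/248181581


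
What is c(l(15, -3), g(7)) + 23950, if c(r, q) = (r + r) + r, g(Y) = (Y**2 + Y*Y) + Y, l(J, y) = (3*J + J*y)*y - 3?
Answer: 23941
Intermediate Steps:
l(J, y) = -3 + y*(3*J + J*y) (l(J, y) = y*(3*J + J*y) - 3 = -3 + y*(3*J + J*y))
g(Y) = Y + 2*Y**2 (g(Y) = (Y**2 + Y**2) + Y = 2*Y**2 + Y = Y + 2*Y**2)
c(r, q) = 3*r (c(r, q) = 2*r + r = 3*r)
c(l(15, -3), g(7)) + 23950 = 3*(-3 + 15*(-3)**2 + 3*15*(-3)) + 23950 = 3*(-3 + 15*9 - 135) + 23950 = 3*(-3 + 135 - 135) + 23950 = 3*(-3) + 23950 = -9 + 23950 = 23941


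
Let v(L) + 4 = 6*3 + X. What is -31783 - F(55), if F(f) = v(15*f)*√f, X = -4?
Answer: -31783 - 10*√55 ≈ -31857.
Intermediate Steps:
v(L) = 10 (v(L) = -4 + (6*3 - 4) = -4 + (18 - 4) = -4 + 14 = 10)
F(f) = 10*√f
-31783 - F(55) = -31783 - 10*√55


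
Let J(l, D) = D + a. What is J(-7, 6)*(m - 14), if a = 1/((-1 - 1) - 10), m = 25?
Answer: 781/12 ≈ 65.083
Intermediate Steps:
a = -1/12 (a = 1/(-2 - 10) = 1/(-12) = -1/12 ≈ -0.083333)
J(l, D) = -1/12 + D (J(l, D) = D - 1/12 = -1/12 + D)
J(-7, 6)*(m - 14) = (-1/12 + 6)*(25 - 14) = (71/12)*11 = 781/12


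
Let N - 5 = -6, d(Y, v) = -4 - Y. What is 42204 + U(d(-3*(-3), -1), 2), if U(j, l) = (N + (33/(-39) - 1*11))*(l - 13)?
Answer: 550489/13 ≈ 42345.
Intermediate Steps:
N = -1 (N = 5 - 6 = -1)
U(j, l) = 167 - 167*l/13 (U(j, l) = (-1 + (33/(-39) - 1*11))*(l - 13) = (-1 + (33*(-1/39) - 11))*(-13 + l) = (-1 + (-11/13 - 11))*(-13 + l) = (-1 - 154/13)*(-13 + l) = -167*(-13 + l)/13 = 167 - 167*l/13)
42204 + U(d(-3*(-3), -1), 2) = 42204 + (167 - 167/13*2) = 42204 + (167 - 334/13) = 42204 + 1837/13 = 550489/13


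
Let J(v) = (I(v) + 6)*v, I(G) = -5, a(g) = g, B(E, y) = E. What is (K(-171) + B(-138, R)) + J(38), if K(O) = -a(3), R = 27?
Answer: -103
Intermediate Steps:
K(O) = -3 (K(O) = -1*3 = -3)
J(v) = v (J(v) = (-5 + 6)*v = 1*v = v)
(K(-171) + B(-138, R)) + J(38) = (-3 - 138) + 38 = -141 + 38 = -103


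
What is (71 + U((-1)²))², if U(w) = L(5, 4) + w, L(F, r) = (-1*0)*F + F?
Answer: 5929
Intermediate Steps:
L(F, r) = F (L(F, r) = 0*F + F = 0 + F = F)
U(w) = 5 + w
(71 + U((-1)²))² = (71 + (5 + (-1)²))² = (71 + (5 + 1))² = (71 + 6)² = 77² = 5929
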